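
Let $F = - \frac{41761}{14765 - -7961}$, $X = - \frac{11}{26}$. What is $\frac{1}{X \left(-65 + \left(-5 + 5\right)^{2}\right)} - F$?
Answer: $\frac{212937}{113630} \approx 1.874$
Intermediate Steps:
$X = - \frac{11}{26}$ ($X = \left(-11\right) \frac{1}{26} = - \frac{11}{26} \approx -0.42308$)
$F = - \frac{41761}{22726}$ ($F = - \frac{41761}{14765 + 7961} = - \frac{41761}{22726} \approx -1.8376$)
$\frac{1}{X \left(-65 + \left(-5 + 5\right)^{2}\right)} - F = \frac{1}{\left(- \frac{11}{26}\right) \left(-65 + \left(-5 + 5\right)^{2}\right)} - - \frac{41761}{22726} = \frac{1}{\left(- \frac{11}{26}\right) \left(-65 + 0^{2}\right)} + \frac{41761}{22726} = \frac{1}{\left(- \frac{11}{26}\right) \left(-65 + 0\right)} + \frac{41761}{22726} = \frac{1}{\left(- \frac{11}{26}\right) \left(-65\right)} + \frac{41761}{22726} = \frac{1}{\frac{55}{2}} + \frac{41761}{22726} = \frac{2}{55} + \frac{41761}{22726} = \frac{212937}{113630}$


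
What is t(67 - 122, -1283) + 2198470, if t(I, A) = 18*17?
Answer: 2198776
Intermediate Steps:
t(I, A) = 306
t(67 - 122, -1283) + 2198470 = 306 + 2198470 = 2198776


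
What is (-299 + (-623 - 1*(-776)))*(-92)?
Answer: 13432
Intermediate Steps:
(-299 + (-623 - 1*(-776)))*(-92) = (-299 + (-623 + 776))*(-92) = (-299 + 153)*(-92) = -146*(-92) = 13432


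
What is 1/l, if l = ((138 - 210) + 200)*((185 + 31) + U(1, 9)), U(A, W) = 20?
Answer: 1/30208 ≈ 3.3104e-5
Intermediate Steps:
l = 30208 (l = ((138 - 210) + 200)*((185 + 31) + 20) = (-72 + 200)*(216 + 20) = 128*236 = 30208)
1/l = 1/30208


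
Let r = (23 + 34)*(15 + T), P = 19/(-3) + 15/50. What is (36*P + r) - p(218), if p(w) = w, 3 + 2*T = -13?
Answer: -181/5 ≈ -36.200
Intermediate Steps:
T = -8 (T = -3/2 + (½)*(-13) = -3/2 - 13/2 = -8)
P = -181/30 (P = 19*(-⅓) + 15*(1/50) = -19/3 + 3/10 = -181/30 ≈ -6.0333)
r = 399 (r = (23 + 34)*(15 - 8) = 57*7 = 399)
(36*P + r) - p(218) = (36*(-181/30) + 399) - 1*218 = (-1086/5 + 399) - 218 = 909/5 - 218 = -181/5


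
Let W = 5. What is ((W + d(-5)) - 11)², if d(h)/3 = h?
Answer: 441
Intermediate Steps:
d(h) = 3*h
((W + d(-5)) - 11)² = ((5 + 3*(-5)) - 11)² = ((5 - 15) - 11)² = (-10 - 11)² = (-21)² = 441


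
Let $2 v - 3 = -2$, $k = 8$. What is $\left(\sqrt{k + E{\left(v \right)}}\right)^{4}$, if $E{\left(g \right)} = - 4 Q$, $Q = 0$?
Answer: $64$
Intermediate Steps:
$v = \frac{1}{2}$ ($v = \frac{3}{2} + \frac{1}{2} \left(-2\right) = \frac{3}{2} - 1 = \frac{1}{2} \approx 0.5$)
$E{\left(g \right)} = 0$ ($E{\left(g \right)} = \left(-4\right) 0 = 0$)
$\left(\sqrt{k + E{\left(v \right)}}\right)^{4} = \left(\sqrt{8 + 0}\right)^{4} = \left(\sqrt{8}\right)^{4} = \left(2 \sqrt{2}\right)^{4} = 64$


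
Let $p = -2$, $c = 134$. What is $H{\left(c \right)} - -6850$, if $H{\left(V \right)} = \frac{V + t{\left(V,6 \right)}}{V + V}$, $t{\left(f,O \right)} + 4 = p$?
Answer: $\frac{458982}{67} \approx 6850.5$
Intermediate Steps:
$t{\left(f,O \right)} = -6$ ($t{\left(f,O \right)} = -4 - 2 = -6$)
$H{\left(V \right)} = \frac{-6 + V}{2 V}$ ($H{\left(V \right)} = \frac{V - 6}{V + V} = \frac{-6 + V}{2 V}$)
$H{\left(c \right)} - -6850 = \frac{-6 + 134}{2 \cdot 134} - -6850 = \frac{1}{2} \cdot \frac{1}{134} \cdot 128 + 6850 = \frac{32}{67} + 6850 = \frac{458982}{67}$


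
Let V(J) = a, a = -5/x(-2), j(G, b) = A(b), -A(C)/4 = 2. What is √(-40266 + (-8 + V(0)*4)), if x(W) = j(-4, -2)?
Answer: I*√161086/2 ≈ 200.68*I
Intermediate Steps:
A(C) = -8 (A(C) = -4*2 = -8)
j(G, b) = -8
x(W) = -8
a = 5/8 (a = -5/(-8) = -5*(-⅛) = 5/8 ≈ 0.62500)
V(J) = 5/8
√(-40266 + (-8 + V(0)*4)) = √(-40266 + (-8 + (5/8)*4)) = √(-40266 + (-8 + 5/2)) = √(-40266 - 11/2) = √(-80543/2) = I*√161086/2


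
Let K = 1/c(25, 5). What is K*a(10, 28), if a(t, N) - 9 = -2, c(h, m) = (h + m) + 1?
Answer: 7/31 ≈ 0.22581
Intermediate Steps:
c(h, m) = 1 + h + m
a(t, N) = 7 (a(t, N) = 9 - 2 = 7)
K = 1/31 (K = 1/(1 + 25 + 5) = 1/31 ≈ 0.032258)
K*a(10, 28) = (1/31)*7 = 7/31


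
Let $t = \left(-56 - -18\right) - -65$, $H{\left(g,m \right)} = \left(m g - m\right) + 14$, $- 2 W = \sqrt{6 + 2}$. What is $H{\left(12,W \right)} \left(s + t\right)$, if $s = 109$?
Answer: $1904 - 1496 \sqrt{2} \approx -211.66$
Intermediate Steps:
$W = - \sqrt{2}$ ($W = - \frac{\sqrt{6 + 2}}{2} = - \frac{\sqrt{8}}{2} = - \frac{2 \sqrt{2}}{2} = - \sqrt{2} \approx -1.4142$)
$H{\left(g,m \right)} = 14 - m + g m$ ($H{\left(g,m \right)} = \left(g m - m\right) + 14 = \left(- m + g m\right) + 14 = 14 - m + g m$)
$t = 27$ ($t = \left(-56 + 18\right) + 65 = -38 + 65 = 27$)
$H{\left(12,W \right)} \left(s + t\right) = \left(14 - - \sqrt{2} + 12 \left(- \sqrt{2}\right)\right) \left(109 + 27\right) = \left(14 + \sqrt{2} - 12 \sqrt{2}\right) 136 = \left(14 - 11 \sqrt{2}\right) 136 = 1904 - 1496 \sqrt{2}$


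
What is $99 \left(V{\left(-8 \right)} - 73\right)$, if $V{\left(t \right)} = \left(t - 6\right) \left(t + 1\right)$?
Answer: $2475$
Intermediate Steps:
$V{\left(t \right)} = \left(1 + t\right) \left(-6 + t\right)$ ($V{\left(t \right)} = \left(-6 + t\right) \left(1 + t\right) = \left(1 + t\right) \left(-6 + t\right)$)
$99 \left(V{\left(-8 \right)} - 73\right) = 99 \left(\left(-6 + \left(-8\right)^{2} - -40\right) - 73\right) = 99 \left(\left(-6 + 64 + 40\right) - 73\right) = 99 \left(98 - 73\right) = 99 \cdot 25 = 2475$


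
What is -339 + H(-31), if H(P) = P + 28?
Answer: -342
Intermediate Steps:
H(P) = 28 + P
-339 + H(-31) = -339 + (28 - 31) = -339 - 3 = -342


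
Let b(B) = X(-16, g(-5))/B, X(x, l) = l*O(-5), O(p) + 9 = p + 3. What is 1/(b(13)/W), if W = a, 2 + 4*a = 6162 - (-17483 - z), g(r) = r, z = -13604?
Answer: 130507/220 ≈ 593.21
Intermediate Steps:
O(p) = -6 + p (O(p) = -9 + (p + 3) = -9 + (3 + p) = -6 + p)
X(x, l) = -11*l (X(x, l) = l*(-6 - 5) = l*(-11) = -11*l)
a = 10039/4 (a = -½ + (6162 - (-17483 - 1*(-13604)))/4 = -½ + (6162 - (-17483 + 13604))/4 = -½ + (6162 - 1*(-3879))/4 = -½ + (6162 + 3879)/4 = -½ + (¼)*10041 = -½ + 10041/4 = 10039/4 ≈ 2509.8)
b(B) = 55/B (b(B) = (-11*(-5))/B = 55/B)
W = 10039/4 ≈ 2509.8
1/(b(13)/W) = 1/((55/13)/(10039/4)) = 1/((55*(1/13))*(4/10039)) = 1/((55/13)*(4/10039)) = 1/(220/130507) = 130507/220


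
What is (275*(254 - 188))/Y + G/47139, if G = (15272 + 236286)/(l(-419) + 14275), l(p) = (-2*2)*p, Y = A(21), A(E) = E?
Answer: 4549082604356/5263399323 ≈ 864.29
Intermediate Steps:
Y = 21
l(p) = -4*p
G = 251558/15951 (G = (15272 + 236286)/(-4*(-419) + 14275) = 251558/(1676 + 14275) = 251558/15951 ≈ 15.771)
(275*(254 - 188))/Y + G/47139 = (275*(254 - 188))/21 + (251558/15951)/47139 = (275*66)*(1/21) + (251558/15951)*(1/47139) = 18150*(1/21) + 251558/751914189 = 6050/7 + 251558/751914189 = 4549082604356/5263399323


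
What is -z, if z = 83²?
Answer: -6889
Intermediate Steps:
z = 6889
-z = -1*6889 = -6889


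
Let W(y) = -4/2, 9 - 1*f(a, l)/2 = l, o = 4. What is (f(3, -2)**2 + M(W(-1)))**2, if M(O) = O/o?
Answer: 935089/4 ≈ 2.3377e+5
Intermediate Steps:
f(a, l) = 18 - 2*l
W(y) = -2 (W(y) = -4*1/2 = -2)
M(O) = O/4
(f(3, -2)**2 + M(W(-1)))**2 = ((18 - 2*(-2))**2 + (1/4)*(-2))**2 = ((18 + 4)**2 - 1/2)**2 = (22**2 - 1/2)**2 = (484 - 1/2)**2 = (967/2)**2 = 935089/4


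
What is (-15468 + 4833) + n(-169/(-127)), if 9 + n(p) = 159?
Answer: -10485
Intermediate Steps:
n(p) = 150 (n(p) = -9 + 159 = 150)
(-15468 + 4833) + n(-169/(-127)) = (-15468 + 4833) + 150 = -10635 + 150 = -10485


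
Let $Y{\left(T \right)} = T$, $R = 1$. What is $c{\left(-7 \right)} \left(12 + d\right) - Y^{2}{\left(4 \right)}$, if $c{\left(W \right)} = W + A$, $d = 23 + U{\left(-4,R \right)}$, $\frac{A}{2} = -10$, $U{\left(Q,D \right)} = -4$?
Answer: $-853$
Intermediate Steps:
$A = -20$ ($A = 2 \left(-10\right) = -20$)
$d = 19$ ($d = 23 - 4 = 19$)
$c{\left(W \right)} = -20 + W$ ($c{\left(W \right)} = W - 20 = -20 + W$)
$c{\left(-7 \right)} \left(12 + d\right) - Y^{2}{\left(4 \right)} = \left(-20 - 7\right) \left(12 + 19\right) - 4^{2} = \left(-27\right) 31 - 16 = -837 - 16 = -853$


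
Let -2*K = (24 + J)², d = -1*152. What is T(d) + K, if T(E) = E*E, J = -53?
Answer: 45367/2 ≈ 22684.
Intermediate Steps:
d = -152
T(E) = E²
K = -841/2 (K = -(24 - 53)²/2 = -½*(-29)² = -½*841 = -841/2 ≈ -420.50)
T(d) + K = (-152)² - 841/2 = 23104 - 841/2 = 45367/2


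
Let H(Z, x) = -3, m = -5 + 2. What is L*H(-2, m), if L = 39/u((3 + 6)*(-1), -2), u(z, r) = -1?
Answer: 117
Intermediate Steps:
m = -3
L = -39 (L = 39/(-1) = 39*(-1) = -39)
L*H(-2, m) = -39*(-3) = 117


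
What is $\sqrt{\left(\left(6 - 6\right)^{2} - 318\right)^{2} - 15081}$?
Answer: $\sqrt{86043} \approx 293.33$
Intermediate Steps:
$\sqrt{\left(\left(6 - 6\right)^{2} - 318\right)^{2} - 15081} = \sqrt{\left(0^{2} - 318\right)^{2} - 15081} = \sqrt{\left(0 - 318\right)^{2} - 15081} = \sqrt{\left(-318\right)^{2} - 15081} = \sqrt{101124 - 15081} = \sqrt{86043}$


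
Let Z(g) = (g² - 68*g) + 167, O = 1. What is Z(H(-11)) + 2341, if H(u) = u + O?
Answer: 3288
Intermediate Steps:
H(u) = 1 + u (H(u) = u + 1 = 1 + u)
Z(g) = 167 + g² - 68*g
Z(H(-11)) + 2341 = (167 + (1 - 11)² - 68*(1 - 11)) + 2341 = (167 + (-10)² - 68*(-10)) + 2341 = (167 + 100 + 680) + 2341 = 947 + 2341 = 3288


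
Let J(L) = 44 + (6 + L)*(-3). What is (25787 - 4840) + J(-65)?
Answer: 21168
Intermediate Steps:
J(L) = 26 - 3*L (J(L) = 44 + (-18 - 3*L) = 26 - 3*L)
(25787 - 4840) + J(-65) = (25787 - 4840) + (26 - 3*(-65)) = 20947 + (26 + 195) = 20947 + 221 = 21168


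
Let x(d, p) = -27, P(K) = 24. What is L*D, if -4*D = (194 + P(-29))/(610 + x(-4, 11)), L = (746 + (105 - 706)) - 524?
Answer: 41311/1166 ≈ 35.430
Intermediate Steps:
L = -379 (L = (746 - 601) - 524 = 145 - 524 = -379)
D = -109/1166 (D = -(194 + 24)/(4*(610 - 27)) = -109/(2*583) = -¼*218/583 = -109/1166 ≈ -0.093482)
L*D = -379*(-109/1166) = 41311/1166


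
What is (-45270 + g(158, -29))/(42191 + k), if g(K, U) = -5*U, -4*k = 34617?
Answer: -180500/134147 ≈ -1.3455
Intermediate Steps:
k = -34617/4 (k = -1/4*34617 = -34617/4 ≈ -8654.3)
(-45270 + g(158, -29))/(42191 + k) = (-45270 - 5*(-29))/(42191 - 34617/4) = (-45270 + 145)/(134147/4) = -45125*4/134147 = -180500/134147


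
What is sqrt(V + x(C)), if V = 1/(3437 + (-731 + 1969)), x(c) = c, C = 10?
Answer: sqrt(8742437)/935 ≈ 3.1623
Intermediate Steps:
V = 1/4675 (V = 1/(3437 + 1238) = 1/4675 ≈ 0.00021390)
sqrt(V + x(C)) = sqrt(1/4675 + 10) = sqrt(46751/4675) = sqrt(8742437)/935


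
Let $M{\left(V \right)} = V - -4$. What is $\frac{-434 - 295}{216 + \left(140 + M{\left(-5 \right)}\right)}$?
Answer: $- \frac{729}{355} \approx -2.0535$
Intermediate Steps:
$M{\left(V \right)} = 4 + V$ ($M{\left(V \right)} = V + 4 = 4 + V$)
$\frac{-434 - 295}{216 + \left(140 + M{\left(-5 \right)}\right)} = \frac{-434 - 295}{216 + \left(140 + \left(4 - 5\right)\right)} = - \frac{729}{216 + \left(140 - 1\right)} = - \frac{729}{216 + 139} = - \frac{729}{355}$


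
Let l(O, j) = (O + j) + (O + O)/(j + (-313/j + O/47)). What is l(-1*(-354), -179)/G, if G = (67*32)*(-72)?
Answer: -40652891/36735724800 ≈ -0.0011066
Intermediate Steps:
G = -154368 (G = 2144*(-72) = -154368)
l(O, j) = O + j + 2*O/(j - 313/j + O/47) (l(O, j) = (O + j) + (2*O)/(j + (-313/j + O*(1/47))) = (O + j) + (2*O)/(j + (-313/j + O/47)) = (O + j) + (2*O)/(j - 313/j + O/47) = (O + j) + 2*O/(j - 313/j + O/47) = O + j + 2*O/(j - 313/j + O/47))
l(-1*(-354), -179)/G = ((-(-14711)*(-354) - 14711*(-179) + 47*(-179)**3 - 179*(-1*(-354))**2 + 48*(-1*(-354))*(-179)**2 + 94*(-1*(-354))*(-179))/(-14711 + 47*(-179)**2 - 1*(-354)*(-179)))/(-154368) = ((-14711*354 + 2633269 + 47*(-5735339) - 179*354**2 + 48*354*32041 + 94*354*(-179))/(-14711 + 47*32041 + 354*(-179)))*(-1/154368) = ((-5207694 + 2633269 - 269560933 - 179*125316 + 544440672 - 5956404)/(-14711 + 1505927 - 63366))*(-1/154368) = ((-5207694 + 2633269 - 269560933 - 22431564 + 544440672 - 5956404)/1427850)*(-1/154368) = ((1/1427850)*243917346)*(-1/154368) = (40652891/237975)*(-1/154368) = -40652891/36735724800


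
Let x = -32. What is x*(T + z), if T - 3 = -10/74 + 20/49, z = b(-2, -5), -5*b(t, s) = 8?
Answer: -485312/9065 ≈ -53.537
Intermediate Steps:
b(t, s) = -8/5 (b(t, s) = -⅕*8 = -8/5)
z = -8/5 ≈ -1.6000
T = 5934/1813 (T = 3 + (-10/74 + 20/49) = 3 + (-10*1/74 + 20*(1/49)) = 3 + (-5/37 + 20/49) = 3 + 495/1813 = 5934/1813 ≈ 3.2730)
x*(T + z) = -32*(5934/1813 - 8/5) = -32*15166/9065 = -485312/9065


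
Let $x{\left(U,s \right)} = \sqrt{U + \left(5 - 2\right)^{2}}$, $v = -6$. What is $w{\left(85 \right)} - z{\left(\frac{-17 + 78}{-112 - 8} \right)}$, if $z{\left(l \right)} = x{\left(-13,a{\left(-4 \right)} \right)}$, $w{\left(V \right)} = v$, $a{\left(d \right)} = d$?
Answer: $-6 - 2 i \approx -6.0 - 2.0 i$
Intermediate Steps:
$w{\left(V \right)} = -6$
$x{\left(U,s \right)} = \sqrt{9 + U}$ ($x{\left(U,s \right)} = \sqrt{U + 3^{2}} = \sqrt{U + 9} = \sqrt{9 + U}$)
$z{\left(l \right)} = 2 i$ ($z{\left(l \right)} = \sqrt{9 - 13} = \sqrt{-4} = 2 i$)
$w{\left(85 \right)} - z{\left(\frac{-17 + 78}{-112 - 8} \right)} = -6 - 2 i$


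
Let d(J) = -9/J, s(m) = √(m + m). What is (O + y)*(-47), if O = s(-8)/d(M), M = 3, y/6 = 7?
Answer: -1974 + 188*I/3 ≈ -1974.0 + 62.667*I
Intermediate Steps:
y = 42 (y = 6*7 = 42)
s(m) = √2*√m (s(m) = √(2*m) = √2*√m)
O = -4*I/3 (O = (√2*√(-8))/((-9/3)) = (√2*(2*I*√2))/((-9*⅓)) = (4*I)/(-3) = (4*I)*(-⅓) = -4*I/3 ≈ -1.3333*I)
(O + y)*(-47) = (-4*I/3 + 42)*(-47) = (42 - 4*I/3)*(-47) = -1974 + 188*I/3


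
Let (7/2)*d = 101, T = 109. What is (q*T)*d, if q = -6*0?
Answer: 0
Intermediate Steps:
q = 0
d = 202/7 (d = (2/7)*101 = 202/7 ≈ 28.857)
(q*T)*d = (0*109)*(202/7) = 0*(202/7) = 0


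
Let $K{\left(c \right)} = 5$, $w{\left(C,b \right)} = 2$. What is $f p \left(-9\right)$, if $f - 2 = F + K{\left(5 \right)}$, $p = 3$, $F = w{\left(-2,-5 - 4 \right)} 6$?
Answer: $-513$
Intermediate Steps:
$F = 12$ ($F = 2 \cdot 6 = 12$)
$f = 19$ ($f = 2 + \left(12 + 5\right) = 2 + 17 = 19$)
$f p \left(-9\right) = 19 \cdot 3 \left(-9\right) = 57 \left(-9\right) = -513$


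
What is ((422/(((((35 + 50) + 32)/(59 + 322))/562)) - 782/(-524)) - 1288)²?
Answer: 62066813624356858801/104407524 ≈ 5.9447e+11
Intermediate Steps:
((422/(((((35 + 50) + 32)/(59 + 322))/562)) - 782/(-524)) - 1288)² = ((422/((((85 + 32)/381)*(1/562))) - 782*(-1/524)) - 1288)² = ((422/(((117*(1/381))*(1/562))) + 391/262) - 1288)² = ((422/(((39/127)*(1/562))) + 391/262) - 1288)² = ((422/(39/71374) + 391/262) - 1288)² = ((422*(71374/39) + 391/262) - 1288)² = ((30119828/39 + 391/262) - 1288)² = (7891410185/10218 - 1288)² = (7878249401/10218)² = 62066813624356858801/104407524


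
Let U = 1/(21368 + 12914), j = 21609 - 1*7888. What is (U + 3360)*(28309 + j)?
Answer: 2420665753815/17141 ≈ 1.4122e+8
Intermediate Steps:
j = 13721 (j = 21609 - 7888 = 13721)
U = 1/34282 ≈ 2.9170e-5
(U + 3360)*(28309 + j) = (1/34282 + 3360)*(28309 + 13721) = (115187521/34282)*42030 = 2420665753815/17141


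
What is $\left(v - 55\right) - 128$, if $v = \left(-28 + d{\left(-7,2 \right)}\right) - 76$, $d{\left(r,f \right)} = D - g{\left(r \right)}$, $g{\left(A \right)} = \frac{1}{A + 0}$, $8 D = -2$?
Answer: $- \frac{8039}{28} \approx -287.11$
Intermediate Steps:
$D = - \frac{1}{4}$ ($D = \frac{1}{8} \left(-2\right) = - \frac{1}{4} \approx -0.25$)
$g{\left(A \right)} = \frac{1}{A}$
$d{\left(r,f \right)} = - \frac{1}{4} - \frac{1}{r}$
$v = - \frac{2915}{28}$ ($v = \left(-28 + \frac{-4 - -7}{4 \left(-7\right)}\right) - 76 = \left(-28 + \frac{1}{4} \left(- \frac{1}{7}\right) \left(-4 + 7\right)\right) - 76 = \left(-28 + \frac{1}{4} \left(- \frac{1}{7}\right) 3\right) - 76 = \left(-28 - \frac{3}{28}\right) - 76 = - \frac{787}{28} - 76 = - \frac{2915}{28} \approx -104.11$)
$\left(v - 55\right) - 128 = \left(- \frac{2915}{28} - 55\right) - 128 = - \frac{4455}{28} - 128 = - \frac{8039}{28}$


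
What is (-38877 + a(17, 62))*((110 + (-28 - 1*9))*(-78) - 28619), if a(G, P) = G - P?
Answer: 1335530586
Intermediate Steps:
(-38877 + a(17, 62))*((110 + (-28 - 1*9))*(-78) - 28619) = (-38877 + (17 - 1*62))*((110 + (-28 - 1*9))*(-78) - 28619) = (-38877 + (17 - 62))*((110 + (-28 - 9))*(-78) - 28619) = (-38877 - 45)*((110 - 37)*(-78) - 28619) = -38922*(73*(-78) - 28619) = -38922*(-5694 - 28619) = -38922*(-34313) = 1335530586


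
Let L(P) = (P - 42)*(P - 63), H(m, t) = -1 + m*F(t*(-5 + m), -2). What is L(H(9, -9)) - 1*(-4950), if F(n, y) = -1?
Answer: 8746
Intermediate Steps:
H(m, t) = -1 - m (H(m, t) = -1 + m*(-1) = -1 - m)
L(P) = (-63 + P)*(-42 + P) (L(P) = (-42 + P)*(-63 + P) = (-63 + P)*(-42 + P))
L(H(9, -9)) - 1*(-4950) = (2646 + (-1 - 1*9)**2 - 105*(-1 - 1*9)) - 1*(-4950) = (2646 + (-1 - 9)**2 - 105*(-1 - 9)) + 4950 = (2646 + (-10)**2 - 105*(-10)) + 4950 = (2646 + 100 + 1050) + 4950 = 3796 + 4950 = 8746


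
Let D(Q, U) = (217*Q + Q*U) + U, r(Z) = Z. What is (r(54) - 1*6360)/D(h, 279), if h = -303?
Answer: 2102/50003 ≈ 0.042037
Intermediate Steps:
D(Q, U) = U + 217*Q + Q*U
(r(54) - 1*6360)/D(h, 279) = (54 - 1*6360)/(279 + 217*(-303) - 303*279) = (54 - 6360)/(279 - 65751 - 84537) = -6306/(-150009) = -6306*(-1/150009) = 2102/50003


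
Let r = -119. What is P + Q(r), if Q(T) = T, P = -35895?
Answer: -36014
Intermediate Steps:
P + Q(r) = -35895 - 119 = -36014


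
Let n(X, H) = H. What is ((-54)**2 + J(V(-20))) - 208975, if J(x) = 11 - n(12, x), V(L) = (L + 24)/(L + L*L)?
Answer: -19574561/95 ≈ -2.0605e+5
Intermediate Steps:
V(L) = (24 + L)/(L + L**2)
J(x) = 11 - x
((-54)**2 + J(V(-20))) - 208975 = ((-54)**2 + (11 - (24 - 20)/((-20)*(1 - 20)))) - 208975 = (2916 + (11 - (-1)*4/(20*(-19)))) - 208975 = (2916 + (11 - (-1)*(-1)*4/(20*19))) - 208975 = (2916 + (11 - 1*1/95)) - 208975 = (2916 + (11 - 1/95)) - 208975 = (2916 + 1044/95) - 208975 = 278064/95 - 208975 = -19574561/95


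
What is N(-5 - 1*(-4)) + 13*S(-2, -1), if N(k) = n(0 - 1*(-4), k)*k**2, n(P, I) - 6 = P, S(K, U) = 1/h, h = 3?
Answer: 43/3 ≈ 14.333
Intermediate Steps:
S(K, U) = 1/3
n(P, I) = 6 + P
N(k) = 10*k**2 (N(k) = (6 + (0 - 1*(-4)))*k**2 = (6 + (0 + 4))*k**2 = (6 + 4)*k**2 = 10*k**2)
N(-5 - 1*(-4)) + 13*S(-2, -1) = 10*(-5 - 1*(-4))**2 + 13*(1/3) = 10*(-5 + 4)**2 + 13/3 = 10*(-1)**2 + 13/3 = 10*1 + 13/3 = 10 + 13/3 = 43/3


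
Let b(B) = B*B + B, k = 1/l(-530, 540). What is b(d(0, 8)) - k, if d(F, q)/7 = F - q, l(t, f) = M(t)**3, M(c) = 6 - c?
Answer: 474291220479/153990656 ≈ 3080.0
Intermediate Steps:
l(t, f) = (6 - t)**3
d(F, q) = -7*q + 7*F (d(F, q) = 7*(F - q) = -7*q + 7*F)
k = 1/153990656 (k = 1/(-(-6 - 530)**3) = 1/(-1*(-536)**3) = 1/(-1*(-153990656)) = 1/153990656 ≈ 6.4939e-9)
b(B) = B + B**2 (b(B) = B**2 + B = B + B**2)
b(d(0, 8)) - k = (-7*8 + 7*0)*(1 + (-7*8 + 7*0)) - 1*1/153990656 = (-56 + 0)*(1 + (-56 + 0)) - 1/153990656 = -56*(1 - 56) - 1/153990656 = -56*(-55) - 1/153990656 = 3080 - 1/153990656 = 474291220479/153990656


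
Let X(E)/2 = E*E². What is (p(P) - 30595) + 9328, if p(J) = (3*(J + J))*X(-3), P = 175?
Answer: -77967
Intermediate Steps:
X(E) = 2*E³ (X(E) = 2*(E*E²) = 2*E³)
p(J) = -324*J (p(J) = (3*(J + J))*(2*(-3)³) = (3*(2*J))*(2*(-27)) = (6*J)*(-54) = -324*J)
(p(P) - 30595) + 9328 = (-324*175 - 30595) + 9328 = (-56700 - 30595) + 9328 = -87295 + 9328 = -77967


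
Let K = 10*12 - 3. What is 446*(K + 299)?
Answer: 185536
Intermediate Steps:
K = 117 (K = 120 - 3 = 117)
446*(K + 299) = 446*(117 + 299) = 446*416 = 185536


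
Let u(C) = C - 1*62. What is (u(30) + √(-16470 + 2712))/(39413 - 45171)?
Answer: 16/2879 - I*√13758/5758 ≈ 0.0055575 - 0.020371*I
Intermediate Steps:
u(C) = -62 + C (u(C) = C - 62 = -62 + C)
(u(30) + √(-16470 + 2712))/(39413 - 45171) = ((-62 + 30) + √(-16470 + 2712))/(39413 - 45171) = (-32 + √(-13758))/(-5758) = (-32 + I*√13758)*(-1/5758) = 16/2879 - I*√13758/5758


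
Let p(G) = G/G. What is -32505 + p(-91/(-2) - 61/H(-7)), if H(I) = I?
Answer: -32504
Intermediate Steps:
p(G) = 1
-32505 + p(-91/(-2) - 61/H(-7)) = -32505 + 1 = -32504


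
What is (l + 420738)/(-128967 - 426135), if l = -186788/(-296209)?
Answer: -62313284515/82213104159 ≈ -0.75795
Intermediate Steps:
l = 186788/296209 (l = -186788*(-1/296209) = 186788/296209 ≈ 0.63060)
(l + 420738)/(-128967 - 426135) = (186788/296209 + 420738)/(-128967 - 426135) = (124626569030/296209)/(-555102) = (124626569030/296209)*(-1/555102) = -62313284515/82213104159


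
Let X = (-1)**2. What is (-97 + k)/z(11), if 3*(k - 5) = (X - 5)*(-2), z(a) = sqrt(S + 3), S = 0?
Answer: -268*sqrt(3)/9 ≈ -51.577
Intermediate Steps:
X = 1
z(a) = sqrt(3) (z(a) = sqrt(0 + 3) = sqrt(3))
k = 23/3 (k = 5 + ((1 - 5)*(-2))/3 = 5 + (-4*(-2))/3 = 5 + (1/3)*8 = 5 + 8/3 = 23/3 ≈ 7.6667)
(-97 + k)/z(11) = (-97 + 23/3)/(sqrt(3)) = -268*sqrt(3)/9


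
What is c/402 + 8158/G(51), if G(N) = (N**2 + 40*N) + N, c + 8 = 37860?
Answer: 5024475/52394 ≈ 95.898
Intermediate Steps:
c = 37852 (c = -8 + 37860 = 37852)
G(N) = N**2 + 41*N
c/402 + 8158/G(51) = 37852/402 + 8158/((51*(41 + 51))) = 37852*(1/402) + 8158/((51*92)) = 18926/201 + 8158/4692 = 18926/201 + 8158*(1/4692) = 18926/201 + 4079/2346 = 5024475/52394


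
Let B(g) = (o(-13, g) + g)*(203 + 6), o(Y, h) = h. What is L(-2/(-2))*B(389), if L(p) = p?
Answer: 162602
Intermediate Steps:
B(g) = 418*g (B(g) = (g + g)*(203 + 6) = (2*g)*209 = 418*g)
L(-2/(-2))*B(389) = (-2/(-2))*(418*389) = -2*(-1/2)*162602 = 1*162602 = 162602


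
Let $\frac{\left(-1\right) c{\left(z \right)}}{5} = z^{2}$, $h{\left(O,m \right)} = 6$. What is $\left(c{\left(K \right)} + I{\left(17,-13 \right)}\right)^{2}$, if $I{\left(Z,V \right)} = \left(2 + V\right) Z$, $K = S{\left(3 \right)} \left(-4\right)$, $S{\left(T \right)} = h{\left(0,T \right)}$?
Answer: $9406489$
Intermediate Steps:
$S{\left(T \right)} = 6$
$K = -24$ ($K = 6 \left(-4\right) = -24$)
$I{\left(Z,V \right)} = Z \left(2 + V\right)$
$c{\left(z \right)} = - 5 z^{2}$
$\left(c{\left(K \right)} + I{\left(17,-13 \right)}\right)^{2} = \left(- 5 \left(-24\right)^{2} + 17 \left(2 - 13\right)\right)^{2} = \left(\left(-5\right) 576 + 17 \left(-11\right)\right)^{2} = \left(-2880 - 187\right)^{2} = \left(-3067\right)^{2} = 9406489$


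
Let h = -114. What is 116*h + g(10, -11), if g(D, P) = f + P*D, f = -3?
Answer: -13337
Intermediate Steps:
g(D, P) = -3 + D*P (g(D, P) = -3 + P*D = -3 + D*P)
116*h + g(10, -11) = 116*(-114) + (-3 + 10*(-11)) = -13224 + (-3 - 110) = -13224 - 113 = -13337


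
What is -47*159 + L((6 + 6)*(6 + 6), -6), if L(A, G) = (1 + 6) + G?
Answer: -7472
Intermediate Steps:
L(A, G) = 7 + G
-47*159 + L((6 + 6)*(6 + 6), -6) = -47*159 + (7 - 6) = -7473 + 1 = -7472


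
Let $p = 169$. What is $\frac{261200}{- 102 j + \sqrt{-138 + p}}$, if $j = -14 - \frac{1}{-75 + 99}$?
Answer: $\frac{1197131840}{6564189} - \frac{835840 \sqrt{31}}{6564189} \approx 181.66$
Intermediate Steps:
$j = - \frac{337}{24}$ ($j = -14 - \frac{1}{24} = - \frac{337}{24} \approx -14.042$)
$\frac{261200}{- 102 j + \sqrt{-138 + p}} = \frac{261200}{\left(-102\right) \left(- \frac{337}{24}\right) + \sqrt{-138 + 169}} = \frac{261200}{\frac{5729}{4} + \sqrt{31}}$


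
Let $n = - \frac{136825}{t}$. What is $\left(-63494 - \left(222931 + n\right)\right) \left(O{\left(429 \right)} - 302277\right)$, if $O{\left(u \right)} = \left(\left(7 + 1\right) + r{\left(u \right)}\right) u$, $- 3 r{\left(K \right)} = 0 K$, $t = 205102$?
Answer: $\frac{17556009192428625}{205102} \approx 8.5596 \cdot 10^{10}$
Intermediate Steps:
$n = - \frac{136825}{205102} \approx -0.66711$
$r{\left(K \right)} = 0$ ($r{\left(K \right)} = - \frac{0 K}{3} = \left(- \frac{1}{3}\right) 0 = 0$)
$O{\left(u \right)} = 8 u$ ($O{\left(u \right)} = \left(\left(7 + 1\right) + 0\right) u = \left(8 + 0\right) u = 8 u$)
$\left(-63494 - \left(222931 + n\right)\right) \left(O{\left(429 \right)} - 302277\right) = \left(-63494 - \frac{45723457137}{205102}\right) \left(8 \cdot 429 - 302277\right) = \left(-63494 + \left(-222931 + \frac{136825}{205102}\right)\right) \left(3432 - 302277\right) = \left(-63494 - \frac{45723457137}{205102}\right) \left(-298845\right) = \left(- \frac{58746203525}{205102}\right) \left(-298845\right) = \frac{17556009192428625}{205102}$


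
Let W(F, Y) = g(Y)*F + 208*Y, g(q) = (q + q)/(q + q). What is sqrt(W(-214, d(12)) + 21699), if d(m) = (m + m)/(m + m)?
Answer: sqrt(21693) ≈ 147.29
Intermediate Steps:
g(q) = 1 (g(q) = (2*q)/((2*q)) = (2*q)*(1/(2*q)) = 1)
d(m) = 1 (d(m) = (2*m)/((2*m)) = (2*m)*(1/(2*m)) = 1)
W(F, Y) = F + 208*Y (W(F, Y) = 1*F + 208*Y = F + 208*Y)
sqrt(W(-214, d(12)) + 21699) = sqrt((-214 + 208*1) + 21699) = sqrt((-214 + 208) + 21699) = sqrt(-6 + 21699) = sqrt(21693)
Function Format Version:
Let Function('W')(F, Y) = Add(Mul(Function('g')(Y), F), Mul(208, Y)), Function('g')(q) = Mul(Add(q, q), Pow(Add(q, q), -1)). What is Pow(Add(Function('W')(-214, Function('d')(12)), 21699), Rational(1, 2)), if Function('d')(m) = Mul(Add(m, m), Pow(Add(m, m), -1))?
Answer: Pow(21693, Rational(1, 2)) ≈ 147.29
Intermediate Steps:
Function('g')(q) = 1 (Function('g')(q) = Mul(Mul(2, q), Pow(Mul(2, q), -1)) = Mul(Mul(2, q), Mul(Rational(1, 2), Pow(q, -1))) = 1)
Function('d')(m) = 1 (Function('d')(m) = Mul(Mul(2, m), Pow(Mul(2, m), -1)) = Mul(Mul(2, m), Mul(Rational(1, 2), Pow(m, -1))) = 1)
Function('W')(F, Y) = Add(F, Mul(208, Y)) (Function('W')(F, Y) = Add(Mul(1, F), Mul(208, Y)) = Add(F, Mul(208, Y)))
Pow(Add(Function('W')(-214, Function('d')(12)), 21699), Rational(1, 2)) = Pow(Add(Add(-214, Mul(208, 1)), 21699), Rational(1, 2)) = Pow(Add(Add(-214, 208), 21699), Rational(1, 2)) = Pow(Add(-6, 21699), Rational(1, 2)) = Pow(21693, Rational(1, 2))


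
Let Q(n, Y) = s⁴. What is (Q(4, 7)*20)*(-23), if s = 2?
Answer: -7360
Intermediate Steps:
Q(n, Y) = 16 (Q(n, Y) = 2⁴ = 16)
(Q(4, 7)*20)*(-23) = (16*20)*(-23) = 320*(-23) = -7360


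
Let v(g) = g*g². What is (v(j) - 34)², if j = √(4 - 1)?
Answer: 1183 - 204*√3 ≈ 829.66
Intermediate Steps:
j = √3 ≈ 1.7320
v(g) = g³
(v(j) - 34)² = ((√3)³ - 34)² = (3*√3 - 34)² = (-34 + 3*√3)²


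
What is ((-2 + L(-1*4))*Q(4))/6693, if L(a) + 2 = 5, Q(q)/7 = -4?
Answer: -28/6693 ≈ -0.0041835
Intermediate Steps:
Q(q) = -28 (Q(q) = 7*(-4) = -28)
L(a) = 3 (L(a) = -2 + 5 = 3)
((-2 + L(-1*4))*Q(4))/6693 = ((-2 + 3)*(-28))/6693 = (1*(-28))*(1/6693) = -28*1/6693 = -28/6693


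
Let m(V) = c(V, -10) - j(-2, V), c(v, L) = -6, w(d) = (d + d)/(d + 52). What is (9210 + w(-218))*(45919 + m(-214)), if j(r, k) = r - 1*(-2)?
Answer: 35107283624/83 ≈ 4.2298e+8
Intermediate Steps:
j(r, k) = 2 + r (j(r, k) = r + 2 = 2 + r)
w(d) = 2*d/(52 + d) (w(d) = (2*d)/(52 + d) = 2*d/(52 + d))
m(V) = -6 (m(V) = -6 - (2 - 2) = -6 - 1*0 = -6 + 0 = -6)
(9210 + w(-218))*(45919 + m(-214)) = (9210 + 2*(-218)/(52 - 218))*(45919 - 6) = (9210 + 2*(-218)/(-166))*45913 = (9210 + 2*(-218)*(-1/166))*45913 = (9210 + 218/83)*45913 = (764648/83)*45913 = 35107283624/83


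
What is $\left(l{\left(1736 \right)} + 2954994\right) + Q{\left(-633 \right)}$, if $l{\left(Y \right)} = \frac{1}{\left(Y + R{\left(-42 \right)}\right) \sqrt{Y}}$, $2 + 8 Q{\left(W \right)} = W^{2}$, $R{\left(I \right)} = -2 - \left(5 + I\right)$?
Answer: $\frac{24040639}{8} + \frac{\sqrt{434}}{1537228} \approx 3.0051 \cdot 10^{6}$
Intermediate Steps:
$R{\left(I \right)} = -7 - I$ ($R{\left(I \right)} = -2 - \left(5 + I\right) = -7 - I$)
$Q{\left(W \right)} = - \frac{1}{4} + \frac{W^{2}}{8}$
$l{\left(Y \right)} = \frac{1}{\sqrt{Y} \left(35 + Y\right)}$ ($l{\left(Y \right)} = \frac{1}{\left(Y - -35\right) \sqrt{Y}} = \frac{1}{\left(Y + \left(-7 + 42\right)\right) \sqrt{Y}} = \frac{1}{\left(Y + 35\right) \sqrt{Y}} = \frac{1}{\left(35 + Y\right) \sqrt{Y}} = \frac{1}{\sqrt{Y} \left(35 + Y\right)}$)
$\left(l{\left(1736 \right)} + 2954994\right) + Q{\left(-633 \right)} = \left(\frac{1}{2 \sqrt{434} \left(35 + 1736\right)} + 2954994\right) - \left(\frac{1}{4} - \frac{\left(-633\right)^{2}}{8}\right) = \left(\frac{\frac{1}{868} \sqrt{434}}{1771} + 2954994\right) + \left(- \frac{1}{4} + \frac{1}{8} \cdot 400689\right) = \left(\frac{\sqrt{434}}{868} \cdot \frac{1}{1771} + 2954994\right) + \left(- \frac{1}{4} + \frac{400689}{8}\right) = \left(\frac{\sqrt{434}}{1537228} + 2954994\right) + \frac{400687}{8} = \left(2954994 + \frac{\sqrt{434}}{1537228}\right) + \frac{400687}{8} = \frac{24040639}{8} + \frac{\sqrt{434}}{1537228}$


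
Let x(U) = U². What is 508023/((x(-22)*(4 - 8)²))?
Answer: 508023/7744 ≈ 65.602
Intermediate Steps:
508023/((x(-22)*(4 - 8)²)) = 508023/(((-22)²*(4 - 8)²)) = 508023/((484*(-4)²)) = 508023/((484*16)) = 508023/7744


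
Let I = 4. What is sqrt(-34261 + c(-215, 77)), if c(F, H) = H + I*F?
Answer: 2*I*sqrt(8761) ≈ 187.2*I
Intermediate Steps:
c(F, H) = H + 4*F
sqrt(-34261 + c(-215, 77)) = sqrt(-34261 + (77 + 4*(-215))) = sqrt(-34261 + (77 - 860)) = sqrt(-34261 - 783) = sqrt(-35044) = 2*I*sqrt(8761)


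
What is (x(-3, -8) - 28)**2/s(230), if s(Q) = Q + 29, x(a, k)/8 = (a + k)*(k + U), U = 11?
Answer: 85264/259 ≈ 329.20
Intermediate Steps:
x(a, k) = 8*(11 + k)*(a + k) (x(a, k) = 8*((a + k)*(k + 11)) = 8*((a + k)*(11 + k)) = 8*((11 + k)*(a + k)) = 8*(11 + k)*(a + k))
s(Q) = 29 + Q
(x(-3, -8) - 28)**2/s(230) = ((8*(-8)**2 + 88*(-3) + 88*(-8) + 8*(-3)*(-8)) - 28)**2/(29 + 230) = ((8*64 - 264 - 704 + 192) - 28)**2/259 = ((512 - 264 - 704 + 192) - 28)**2*(1/259) = (-264 - 28)**2*(1/259) = (-292)**2*(1/259) = 85264*(1/259) = 85264/259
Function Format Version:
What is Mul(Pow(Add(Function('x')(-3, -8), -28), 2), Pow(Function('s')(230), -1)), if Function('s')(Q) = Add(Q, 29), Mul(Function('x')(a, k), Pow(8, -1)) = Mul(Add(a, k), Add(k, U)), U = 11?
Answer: Rational(85264, 259) ≈ 329.20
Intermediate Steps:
Function('x')(a, k) = Mul(8, Add(11, k), Add(a, k)) (Function('x')(a, k) = Mul(8, Mul(Add(a, k), Add(k, 11))) = Mul(8, Mul(Add(a, k), Add(11, k))) = Mul(8, Mul(Add(11, k), Add(a, k))) = Mul(8, Add(11, k), Add(a, k)))
Function('s')(Q) = Add(29, Q)
Mul(Pow(Add(Function('x')(-3, -8), -28), 2), Pow(Function('s')(230), -1)) = Mul(Pow(Add(Add(Mul(8, Pow(-8, 2)), Mul(88, -3), Mul(88, -8), Mul(8, -3, -8)), -28), 2), Pow(Add(29, 230), -1)) = Mul(Pow(Add(Add(Mul(8, 64), -264, -704, 192), -28), 2), Pow(259, -1)) = Mul(Pow(Add(Add(512, -264, -704, 192), -28), 2), Rational(1, 259)) = Mul(Pow(Add(-264, -28), 2), Rational(1, 259)) = Mul(Pow(-292, 2), Rational(1, 259)) = Mul(85264, Rational(1, 259)) = Rational(85264, 259)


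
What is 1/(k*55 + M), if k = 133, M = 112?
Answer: 1/7427 ≈ 0.00013464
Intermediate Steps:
1/(k*55 + M) = 1/(133*55 + 112) = 1/(7315 + 112) = 1/7427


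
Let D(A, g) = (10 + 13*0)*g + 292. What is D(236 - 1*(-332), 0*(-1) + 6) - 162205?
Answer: -161853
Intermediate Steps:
D(A, g) = 292 + 10*g (D(A, g) = (10 + 0)*g + 292 = 10*g + 292 = 292 + 10*g)
D(236 - 1*(-332), 0*(-1) + 6) - 162205 = (292 + 10*(0*(-1) + 6)) - 162205 = (292 + 10*(0 + 6)) - 162205 = (292 + 10*6) - 162205 = (292 + 60) - 162205 = 352 - 162205 = -161853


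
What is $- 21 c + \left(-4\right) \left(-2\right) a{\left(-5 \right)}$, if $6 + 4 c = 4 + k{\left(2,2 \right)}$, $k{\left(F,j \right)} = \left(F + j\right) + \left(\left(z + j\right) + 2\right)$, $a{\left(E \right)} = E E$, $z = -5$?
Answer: $\frac{779}{4} \approx 194.75$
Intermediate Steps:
$a{\left(E \right)} = E^{2}$
$k{\left(F,j \right)} = -3 + F + 2 j$ ($k{\left(F,j \right)} = \left(F + j\right) + \left(\left(-5 + j\right) + 2\right) = \left(F + j\right) + \left(-3 + j\right) = -3 + F + 2 j$)
$c = \frac{1}{4}$ ($c = - \frac{3}{2} + \frac{4 + \left(-3 + 2 + 2 \cdot 2\right)}{4} = - \frac{3}{2} + \frac{4 + \left(-3 + 2 + 4\right)}{4} = - \frac{3}{2} + \frac{4 + 3}{4} = - \frac{3}{2} + \frac{1}{4} \cdot 7 = - \frac{3}{2} + \frac{7}{4} = \frac{1}{4} \approx 0.25$)
$- 21 c + \left(-4\right) \left(-2\right) a{\left(-5 \right)} = \left(-21\right) \frac{1}{4} + \left(-4\right) \left(-2\right) \left(-5\right)^{2} = - \frac{21}{4} + 8 \cdot 25 = - \frac{21}{4} + 200 = \frac{779}{4}$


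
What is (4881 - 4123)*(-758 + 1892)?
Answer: 859572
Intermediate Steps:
(4881 - 4123)*(-758 + 1892) = 758*1134 = 859572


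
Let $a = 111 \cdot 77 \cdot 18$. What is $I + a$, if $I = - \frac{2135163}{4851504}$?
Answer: $\frac{248794116407}{1617168} \approx 1.5385 \cdot 10^{5}$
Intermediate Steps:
$I = - \frac{711721}{1617168}$ ($I = \left(-2135163\right) \frac{1}{4851504} = - \frac{711721}{1617168} \approx -0.4401$)
$a = 153846$ ($a = 8547 \cdot 18 = 153846$)
$I + a = - \frac{711721}{1617168} + 153846 = \frac{248794116407}{1617168}$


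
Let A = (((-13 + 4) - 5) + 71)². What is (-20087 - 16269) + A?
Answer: -33107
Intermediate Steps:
A = 3249 (A = ((-9 - 5) + 71)² = (-14 + 71)² = 57² = 3249)
(-20087 - 16269) + A = (-20087 - 16269) + 3249 = -36356 + 3249 = -33107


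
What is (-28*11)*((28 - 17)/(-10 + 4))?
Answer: 1694/3 ≈ 564.67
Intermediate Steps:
(-28*11)*((28 - 17)/(-10 + 4)) = -3388/(-6) = -3388*(-1)/6 = -308*(-11/6) = 1694/3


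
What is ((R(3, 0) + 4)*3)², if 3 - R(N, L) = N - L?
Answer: 144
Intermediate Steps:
R(N, L) = 3 + L - N (R(N, L) = 3 - (N - L) = 3 + (L - N) = 3 + L - N)
((R(3, 0) + 4)*3)² = (((3 + 0 - 1*3) + 4)*3)² = (((3 + 0 - 3) + 4)*3)² = ((0 + 4)*3)² = (4*3)² = 12² = 144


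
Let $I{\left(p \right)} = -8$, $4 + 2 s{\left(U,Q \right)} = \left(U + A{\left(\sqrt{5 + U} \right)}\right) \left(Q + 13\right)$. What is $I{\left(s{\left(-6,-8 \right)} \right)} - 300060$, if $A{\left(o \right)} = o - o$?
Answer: $-300068$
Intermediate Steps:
$A{\left(o \right)} = 0$
$s{\left(U,Q \right)} = -2 + \frac{U \left(13 + Q\right)}{2}$ ($s{\left(U,Q \right)} = -2 + \frac{\left(U + 0\right) \left(Q + 13\right)}{2} = -2 + \frac{U \left(13 + Q\right)}{2}$)
$I{\left(s{\left(-6,-8 \right)} \right)} - 300060 = -8 - 300060 = -300068$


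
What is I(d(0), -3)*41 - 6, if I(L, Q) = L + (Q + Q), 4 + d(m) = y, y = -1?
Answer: -457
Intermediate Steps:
d(m) = -5 (d(m) = -4 - 1 = -5)
I(L, Q) = L + 2*Q
I(d(0), -3)*41 - 6 = (-5 + 2*(-3))*41 - 6 = (-5 - 6)*41 - 6 = -11*41 - 6 = -451 - 6 = -457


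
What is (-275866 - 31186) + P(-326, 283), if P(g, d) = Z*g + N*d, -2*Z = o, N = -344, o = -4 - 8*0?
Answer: -405056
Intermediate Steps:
o = -4 (o = -4 + 0 = -4)
Z = 2 (Z = -1/2*(-4) = 2)
P(g, d) = -344*d + 2*g (P(g, d) = 2*g - 344*d = -344*d + 2*g)
(-275866 - 31186) + P(-326, 283) = (-275866 - 31186) + (-344*283 + 2*(-326)) = -307052 + (-97352 - 652) = -307052 - 98004 = -405056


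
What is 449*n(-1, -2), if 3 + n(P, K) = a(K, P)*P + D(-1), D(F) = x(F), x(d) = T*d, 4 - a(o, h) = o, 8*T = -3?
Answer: -30981/8 ≈ -3872.6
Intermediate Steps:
T = -3/8 (T = (⅛)*(-3) = -3/8 ≈ -0.37500)
a(o, h) = 4 - o
x(d) = -3*d/8
D(F) = -3*F/8
n(P, K) = -21/8 + P*(4 - K) (n(P, K) = -3 + ((4 - K)*P - 3/8*(-1)) = -3 + (P*(4 - K) + 3/8) = -3 + (3/8 + P*(4 - K)) = -21/8 + P*(4 - K))
449*n(-1, -2) = 449*(-21/8 + 4*(-1) - 1*(-2)*(-1)) = 449*(-21/8 - 4 - 2) = 449*(-69/8) = -30981/8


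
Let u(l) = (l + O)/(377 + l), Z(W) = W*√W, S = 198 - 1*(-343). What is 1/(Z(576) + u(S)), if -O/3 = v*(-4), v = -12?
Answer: 918/12690829 ≈ 7.2336e-5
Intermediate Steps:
O = -144 (O = -(-36)*(-4) = -3*48 = -144)
S = 541 (S = 198 + 343 = 541)
Z(W) = W^(3/2)
u(l) = (-144 + l)/(377 + l) (u(l) = (l - 144)/(377 + l) = (-144 + l)/(377 + l))
1/(Z(576) + u(S)) = 1/(576^(3/2) + (-144 + 541)/(377 + 541)) = 1/(13824 + 397/918) = 1/(12690829/918) = 918/12690829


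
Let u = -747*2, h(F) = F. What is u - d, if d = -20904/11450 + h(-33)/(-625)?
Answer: -213575007/143125 ≈ -1492.2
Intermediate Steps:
d = -253743/143125 (d = -20904/11450 - 33/(-625) = -20904*1/11450 - 33*(-1/625) = -10452/5725 + 33/625 = -253743/143125 ≈ -1.7729)
u = -1494
u - d = -1494 - 1*(-253743/143125) = -1494 + 253743/143125 = -213575007/143125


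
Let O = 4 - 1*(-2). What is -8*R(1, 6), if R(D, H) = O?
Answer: -48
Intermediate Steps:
O = 6 (O = 4 + 2 = 6)
R(D, H) = 6
-8*R(1, 6) = -8*6 = -48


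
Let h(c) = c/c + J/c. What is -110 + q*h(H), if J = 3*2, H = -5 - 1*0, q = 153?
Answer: -703/5 ≈ -140.60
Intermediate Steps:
H = -5 (H = -5 + 0 = -5)
J = 6
h(c) = 1 + 6/c (h(c) = c/c + 6/c = 1 + 6/c)
-110 + q*h(H) = -110 + 153*((6 - 5)/(-5)) = -110 + 153*(-⅕*1) = -110 + 153*(-⅕) = -110 - 153/5 = -703/5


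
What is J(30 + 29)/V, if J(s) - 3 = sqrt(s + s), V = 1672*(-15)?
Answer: -1/8360 - sqrt(118)/25080 ≈ -0.00055274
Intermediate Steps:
V = -25080
J(s) = 3 + sqrt(2)*sqrt(s) (J(s) = 3 + sqrt(s + s) = 3 + sqrt(2*s) = 3 + sqrt(2)*sqrt(s))
J(30 + 29)/V = (3 + sqrt(2)*sqrt(30 + 29))/(-25080) = (3 + sqrt(2)*sqrt(59))*(-1/25080) = (3 + sqrt(118))*(-1/25080) = -1/8360 - sqrt(118)/25080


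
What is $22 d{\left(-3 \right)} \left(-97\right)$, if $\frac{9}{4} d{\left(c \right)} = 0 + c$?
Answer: $\frac{8536}{3} \approx 2845.3$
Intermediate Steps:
$d{\left(c \right)} = \frac{4 c}{9}$ ($d{\left(c \right)} = \frac{4 \left(0 + c\right)}{9} = \frac{4 c}{9}$)
$22 d{\left(-3 \right)} \left(-97\right) = 22 \cdot \frac{4}{9} \left(-3\right) \left(-97\right) = 22 \left(- \frac{4}{3}\right) \left(-97\right) = \left(- \frac{88}{3}\right) \left(-97\right) = \frac{8536}{3}$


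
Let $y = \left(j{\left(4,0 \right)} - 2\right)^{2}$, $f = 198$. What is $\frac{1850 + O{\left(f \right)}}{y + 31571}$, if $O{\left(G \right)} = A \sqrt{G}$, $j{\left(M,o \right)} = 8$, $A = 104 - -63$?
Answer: $\frac{1850}{31607} + \frac{501 \sqrt{22}}{31607} \approx 0.13288$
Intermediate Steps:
$A = 167$ ($A = 104 + 63 = 167$)
$O{\left(G \right)} = 167 \sqrt{G}$
$y = 36$ ($y = \left(8 - 2\right)^{2} = 6^{2} = 36$)
$\frac{1850 + O{\left(f \right)}}{y + 31571} = \frac{1850 + 167 \sqrt{198}}{36 + 31571} = \frac{1850 + 167 \cdot 3 \sqrt{22}}{31607} = \left(1850 + 501 \sqrt{22}\right) \frac{1}{31607} = \frac{1850}{31607} + \frac{501 \sqrt{22}}{31607}$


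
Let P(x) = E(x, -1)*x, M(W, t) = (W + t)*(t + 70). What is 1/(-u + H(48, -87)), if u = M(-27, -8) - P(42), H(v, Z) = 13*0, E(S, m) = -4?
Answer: 1/2002 ≈ 0.00049950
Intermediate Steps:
M(W, t) = (70 + t)*(W + t) (M(W, t) = (W + t)*(70 + t) = (70 + t)*(W + t))
P(x) = -4*x
H(v, Z) = 0
u = -2002 (u = ((-8)² + 70*(-27) + 70*(-8) - 27*(-8)) - (-4)*42 = (64 - 1890 - 560 + 216) - 1*(-168) = -2170 + 168 = -2002)
1/(-u + H(48, -87)) = 1/(-1*(-2002) + 0) = 1/(2002 + 0) = 1/2002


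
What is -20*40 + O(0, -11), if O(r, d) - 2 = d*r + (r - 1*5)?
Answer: -803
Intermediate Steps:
O(r, d) = -3 + r + d*r (O(r, d) = 2 + (d*r + (r - 1*5)) = 2 + (d*r + (r - 5)) = 2 + (d*r + (-5 + r)) = 2 + (-5 + r + d*r) = -3 + r + d*r)
-20*40 + O(0, -11) = -20*40 + (-3 + 0 - 11*0) = -800 + (-3 + 0 + 0) = -800 - 3 = -803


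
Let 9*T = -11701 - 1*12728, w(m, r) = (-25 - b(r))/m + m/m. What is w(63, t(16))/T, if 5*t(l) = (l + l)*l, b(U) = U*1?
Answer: 46/122145 ≈ 0.00037660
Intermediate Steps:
b(U) = U
t(l) = 2*l²/5 (t(l) = ((l + l)*l)/5 = ((2*l)*l)/5 = (2*l²)/5 = 2*l²/5)
w(m, r) = 1 + (-25 - r)/m (w(m, r) = (-25 - r)/m + m/m = (-25 - r)/m + 1 = 1 + (-25 - r)/m)
T = -8143/3 (T = (-11701 - 1*12728)/9 = (-11701 - 12728)/9 = (⅑)*(-24429) = -8143/3 ≈ -2714.3)
w(63, t(16))/T = ((-25 + 63 - 2*16²/5)/63)/(-8143/3) = ((-25 + 63 - 2*256/5)/63)*(-3/8143) = ((-25 + 63 - 1*512/5)/63)*(-3/8143) = ((-25 + 63 - 512/5)/63)*(-3/8143) = ((1/63)*(-322/5))*(-3/8143) = -46/45*(-3/8143) = 46/122145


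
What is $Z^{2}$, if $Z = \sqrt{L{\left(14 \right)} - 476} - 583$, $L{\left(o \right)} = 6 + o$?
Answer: $339433 - 2332 i \sqrt{114} \approx 3.3943 \cdot 10^{5} - 24899.0 i$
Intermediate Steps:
$Z = -583 + 2 i \sqrt{114}$ ($Z = \sqrt{\left(6 + 14\right) - 476} - 583 = \sqrt{20 - 476} - 583 = \sqrt{-456} - 583 = 2 i \sqrt{114} - 583 = -583 + 2 i \sqrt{114} \approx -583.0 + 21.354 i$)
$Z^{2} = \left(-583 + 2 i \sqrt{114}\right)^{2}$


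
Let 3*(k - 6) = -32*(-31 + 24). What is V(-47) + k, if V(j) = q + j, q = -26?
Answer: 23/3 ≈ 7.6667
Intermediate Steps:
V(j) = -26 + j
k = 242/3 (k = 6 + (-32*(-31 + 24))/3 = 6 + (-32*(-7))/3 = 6 + (⅓)*224 = 6 + 224/3 = 242/3 ≈ 80.667)
V(-47) + k = (-26 - 47) + 242/3 = -73 + 242/3 = 23/3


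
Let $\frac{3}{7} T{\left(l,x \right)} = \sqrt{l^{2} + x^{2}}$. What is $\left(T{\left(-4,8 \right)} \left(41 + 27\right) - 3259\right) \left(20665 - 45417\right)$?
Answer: $80666768 - \frac{47127808 \sqrt{5}}{3} \approx 4.554 \cdot 10^{7}$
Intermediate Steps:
$T{\left(l,x \right)} = \frac{7 \sqrt{l^{2} + x^{2}}}{3}$
$\left(T{\left(-4,8 \right)} \left(41 + 27\right) - 3259\right) \left(20665 - 45417\right) = \left(\frac{7 \sqrt{\left(-4\right)^{2} + 8^{2}}}{3} \left(41 + 27\right) - 3259\right) \left(20665 - 45417\right) = \left(\frac{7 \sqrt{16 + 64}}{3} \cdot 68 - 3259\right) \left(-24752\right) = \left(\frac{7 \sqrt{80}}{3} \cdot 68 - 3259\right) \left(-24752\right) = \left(\frac{7 \cdot 4 \sqrt{5}}{3} \cdot 68 - 3259\right) \left(-24752\right) = \left(\frac{28 \sqrt{5}}{3} \cdot 68 - 3259\right) \left(-24752\right) = \left(\frac{1904 \sqrt{5}}{3} - 3259\right) \left(-24752\right) = \left(-3259 + \frac{1904 \sqrt{5}}{3}\right) \left(-24752\right) = 80666768 - \frac{47127808 \sqrt{5}}{3}$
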